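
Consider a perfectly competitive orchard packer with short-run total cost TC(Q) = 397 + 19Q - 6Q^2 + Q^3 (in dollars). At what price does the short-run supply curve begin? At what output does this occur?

Short-run supply begins at min AVC. From VC = 19Q - 6Q^2 + Q^3, AVC = 19 - 6Q + Q^2.
dAVC/dQ = -6 + 2Q = 0 gives Q = 3. min AVC = 19 - 6·3 + 3^2 = 10.
So the shutdown price is $10.

$10 per unit, at Q = 3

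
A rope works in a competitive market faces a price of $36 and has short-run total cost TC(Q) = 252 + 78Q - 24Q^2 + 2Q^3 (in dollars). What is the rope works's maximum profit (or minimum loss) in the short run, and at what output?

Profit = -$56 at Q = 7

AVC = 78 - 24Q + 2Q^2; min AVC = $6 at Q = 6. Since P = $36 ≥ min AVC, the firm produces.
MC = 78 - 48Q + 6Q^2. Setting P = MC and taking the root on the rising branch gives Q* = 7.
TR = 36·7 = 252. TC = 252 + 56 = 308. Profit = 252 − 308 = -$56.
That loss of $56 beats the $252 the firm would lose by shutting down; producing recovers $196 of fixed cost.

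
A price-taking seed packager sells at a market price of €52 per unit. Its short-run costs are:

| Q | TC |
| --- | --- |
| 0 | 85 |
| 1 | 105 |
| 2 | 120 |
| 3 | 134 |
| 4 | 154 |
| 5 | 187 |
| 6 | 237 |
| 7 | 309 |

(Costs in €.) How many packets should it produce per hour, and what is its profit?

Q = 6; profit = €75

Tabulate TR − TC: Q=0: -85; Q=1: -53; Q=2: -16; Q=3: 22; Q=4: 54; Q=5: 73; Q=6: 75; Q=7: 55.
Profit is maximized at Q = 6. AVC there is 152/6 = €25.33 ≤ P, so producing beats shutting down (which would give -€85).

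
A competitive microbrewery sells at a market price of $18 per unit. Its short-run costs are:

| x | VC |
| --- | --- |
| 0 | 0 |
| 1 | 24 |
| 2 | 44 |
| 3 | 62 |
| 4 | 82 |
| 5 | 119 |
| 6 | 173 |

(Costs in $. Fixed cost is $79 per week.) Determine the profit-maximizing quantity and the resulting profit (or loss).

Tabulate TR − TC: x=0: -79; x=1: -85; x=2: -87; x=3: -87; x=4: -89; x=5: -108; x=6: -144.
Profit is highest at x = 0. Equivalently, the lowest AVC in the table is 82/4 ≈ $20.50 at x = 4, and P = $18 falls below it — price never covers variable cost, so the firm shuts down and loses only its fixed cost.

x = 0 (shut down); profit = -$79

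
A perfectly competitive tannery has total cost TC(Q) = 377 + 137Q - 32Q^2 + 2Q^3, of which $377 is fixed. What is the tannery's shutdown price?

$9 per unit

Short-run supply begins at min AVC. From VC = 137Q - 32Q^2 + 2Q^3, AVC = 137 - 32Q + 2Q^2.
At the minimum of AVC, MC = AVC. MC = 137 - 64Q + 6Q^2; setting MC = AVC gives 4Q^2 - 32Q = 0, so Q = 8. min AVC = 9.
For P < $9 the firm produces nothing.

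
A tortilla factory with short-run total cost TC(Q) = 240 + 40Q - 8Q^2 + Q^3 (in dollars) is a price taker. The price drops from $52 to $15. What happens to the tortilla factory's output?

Output falls from 6 to 0 (the firm shuts down)

MC = 40 - 16Q + 3Q^2; the shutdown threshold is min AVC = $24 (at Q = 4).
With P = $52 above the shutdown price, P = MC gives Q = 6.
At P = $15 < min AVC = $24, price no longer covers variable cost at any output, so the firm shuts down: Q = 0.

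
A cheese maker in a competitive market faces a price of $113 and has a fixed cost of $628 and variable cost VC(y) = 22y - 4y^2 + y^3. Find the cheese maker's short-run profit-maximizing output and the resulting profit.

Profit = -$138 at y = 7

AVC = 22 - 4y + y^2 has its minimum $18 at y = 2; price $113 clears that bar, so the firm operates.
MC = 22 - 8y + 3y^2. Setting P = MC and taking the root on the rising branch gives y* = 7.
TR = 113·7 = 791. TC = 628 + 301 = 929. Profit = 791 − 929 = -$138.
That loss of $138 beats the $628 the firm would lose by shutting down; producing recovers $490 of fixed cost.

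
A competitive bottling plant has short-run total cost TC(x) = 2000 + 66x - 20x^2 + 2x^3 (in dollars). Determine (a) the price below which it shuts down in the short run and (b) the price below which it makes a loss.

Shutdown price = min AVC. AVC = 66 - 20x + 2x^2, with vertex at x = 5 and minimum $16.
ATC = 2000/x + 66 - 20x + 2x^2. Setting dATC/dx = −2000/x^2 − 20 + 4x = 0 gives x = 10 (since 4·10^3 − 20·10^2 = 2000).
min ATC = 2000/10 + 66 − 20·10 + 2·10^2 = $266. That is the break-even price.
Between these two prices the firm operates at a loss; above $266 it earns a profit.

Shutdown price = $16; break-even price = $266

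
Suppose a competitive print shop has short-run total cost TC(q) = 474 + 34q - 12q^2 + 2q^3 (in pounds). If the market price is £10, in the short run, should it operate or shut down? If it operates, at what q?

Variable cost is VC = 34q - 12q^2 + 2q^3, so AVC = VC/q = 34 - 12q + 2q^2 and MC = dTC/dq = 34 - 24q + 6q^2.
AVC hits its minimum where MC = AVC, at q = 3, giving min AVC = 34 - 12·3 + 2·3^2 = £16.
With P < min AVC (£10 < £16), every unit sold adds to the loss.
Shutting down limits the loss to fixed cost, £474.

Shut down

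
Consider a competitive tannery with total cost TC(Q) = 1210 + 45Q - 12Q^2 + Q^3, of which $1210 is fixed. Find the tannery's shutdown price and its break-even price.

Shutdown price = $9; break-even price = $144

AVC = 45 - 12Q + Q^2; minimized at Q = 6, giving min AVC = $9. That is the shutdown price.
ATC = 1210/Q + 45 - 12Q + Q^2. Setting dATC/dQ = −1210/Q^2 − 12 + 2Q = 0 gives Q = 11 (since 2·11^3 − 12·11^2 = 1210).
min ATC = 1210/11 + 45 − 12·11 + 11^2 = $144. That is the break-even price.
For $9 ≤ P < $144 the firm produces at a loss; below $9 it shuts down.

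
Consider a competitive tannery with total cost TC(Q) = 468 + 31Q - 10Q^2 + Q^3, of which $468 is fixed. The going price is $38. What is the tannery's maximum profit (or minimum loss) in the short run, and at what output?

Profit = -$272 at Q = 7

AVC = 31 - 10Q + Q^2 has its minimum $6 at Q = 5; price $38 clears that bar, so the firm operates.
With MC = 31 - 20Q + 3Q^2, P = MC on the upward-sloping part at Q* = 7.
TR = 38·7 = 266. TC = 468 + 70 = 538. Profit = 266 − 538 = -$272.
By producing, the firm covers all variable cost plus $196 of fixed cost; shutting down would lose the full $468.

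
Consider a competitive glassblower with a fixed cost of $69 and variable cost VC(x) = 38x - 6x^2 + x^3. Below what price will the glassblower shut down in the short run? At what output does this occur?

The firm shuts down when price falls below the minimum of average variable cost. AVC = VC/x = 38 - 6x + x^2.
At the minimum of AVC, MC = AVC. MC = 38 - 12x + 3x^2; setting MC = AVC gives 2x^2 - 6x = 0, so x = 3. min AVC = 29.
The firm shuts down for any P below $29.

$29 per unit, at x = 3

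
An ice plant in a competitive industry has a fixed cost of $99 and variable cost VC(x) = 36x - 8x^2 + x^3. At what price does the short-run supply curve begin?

$20 per unit

The firm shuts down when price falls below the minimum of average variable cost. AVC = VC/x = 36 - 8x + x^2.
dAVC/dx = -8 + 2x = 0 gives x = 4. min AVC = 36 - 8·4 + 4^2 = 20.
For P < $20 the firm produces nothing.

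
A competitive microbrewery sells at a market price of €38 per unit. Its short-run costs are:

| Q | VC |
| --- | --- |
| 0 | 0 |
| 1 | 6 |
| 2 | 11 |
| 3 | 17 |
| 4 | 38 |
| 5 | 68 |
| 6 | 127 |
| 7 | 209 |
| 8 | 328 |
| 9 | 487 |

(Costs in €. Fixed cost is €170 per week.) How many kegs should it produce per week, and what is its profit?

Q = 5; profit = -€48

Profit at each row (π = 38Q − TC): Q=0: -170; Q=1: -138; Q=2: -105; Q=3: -73; Q=4: -56; Q=5: -48; Q=6: -69; Q=7: -113; Q=8: -194; Q=9: -315.
Profit is maximized at Q = 5. AVC there is 68/5 = €13.60 ≤ P, so producing beats shutting down (which would give -€170).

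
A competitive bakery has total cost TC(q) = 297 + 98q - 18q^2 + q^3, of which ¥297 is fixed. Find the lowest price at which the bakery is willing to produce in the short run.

¥17 per unit

The firm shuts down when price falls below the minimum of average variable cost. AVC = VC/q = 98 - 18q + q^2.
At the minimum of AVC, MC = AVC. MC = 98 - 36q + 3q^2; setting MC = AVC gives 2q^2 - 18q = 0, so q = 9. min AVC = 17.
So the shutdown price is ¥17.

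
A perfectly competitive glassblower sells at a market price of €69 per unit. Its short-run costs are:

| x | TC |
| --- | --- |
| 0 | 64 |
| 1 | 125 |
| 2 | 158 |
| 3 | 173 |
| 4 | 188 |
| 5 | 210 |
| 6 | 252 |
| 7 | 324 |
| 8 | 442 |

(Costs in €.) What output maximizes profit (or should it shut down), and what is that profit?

Compute π = P·x − TC at each output: x=0: -64; x=1: -56; x=2: -20; x=3: 34; x=4: 88; x=5: 135; x=6: 162; x=7: 159; x=8: 110.
Profit is maximized at x = 6. AVC there is 188/6 = €31.33 ≤ P, so producing beats shutting down (which would give -€64).

x = 6; profit = €162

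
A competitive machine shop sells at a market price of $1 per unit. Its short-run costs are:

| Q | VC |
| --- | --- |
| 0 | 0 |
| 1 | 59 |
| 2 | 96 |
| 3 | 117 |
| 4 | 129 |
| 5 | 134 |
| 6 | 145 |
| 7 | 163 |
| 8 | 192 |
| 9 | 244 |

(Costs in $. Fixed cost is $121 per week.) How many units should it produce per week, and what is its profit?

Profit at each row (π = 1Q − TC): Q=0: -121; Q=1: -179; Q=2: -215; Q=3: -235; Q=4: -246; Q=5: -250; Q=6: -260; Q=7: -277; Q=8: -305; Q=9: -356.
Profit is highest at Q = 0. Equivalently, the lowest AVC in the table is 163/7 ≈ $23.29 at Q = 7, and P = $1 falls below it — price never covers variable cost, so the firm shuts down and loses only its fixed cost.

Q = 0 (shut down); profit = -$121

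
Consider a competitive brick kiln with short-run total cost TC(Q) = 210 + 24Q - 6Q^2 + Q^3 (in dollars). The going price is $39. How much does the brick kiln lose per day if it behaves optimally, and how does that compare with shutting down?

Profit = -$110 at Q = 5

AVC = 24 - 6Q + Q^2 has its minimum $15 at Q = 3; price $39 clears that bar, so the firm operates.
MC = 24 - 12Q + 3Q^2. Setting P = MC and taking the root on the rising branch gives Q* = 5.
TR = 39·5 = 195. TC = 210 + 95 = 305. Profit = 195 − 305 = -$110.
Shutting down would mean losing the fixed cost of $210, so operating at a loss of $110 is better by $100.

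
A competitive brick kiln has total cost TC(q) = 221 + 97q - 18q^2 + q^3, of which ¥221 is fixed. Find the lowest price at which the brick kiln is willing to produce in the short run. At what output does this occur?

Short-run supply begins at min AVC. From VC = 97q - 18q^2 + q^3, AVC = 97 - 18q + q^2.
At the minimum of AVC, MC = AVC. MC = 97 - 36q + 3q^2; setting MC = AVC gives 2q^2 - 18q = 0, so q = 9. min AVC = 16.
So the shutdown price is ¥16.

¥16 per unit, at q = 9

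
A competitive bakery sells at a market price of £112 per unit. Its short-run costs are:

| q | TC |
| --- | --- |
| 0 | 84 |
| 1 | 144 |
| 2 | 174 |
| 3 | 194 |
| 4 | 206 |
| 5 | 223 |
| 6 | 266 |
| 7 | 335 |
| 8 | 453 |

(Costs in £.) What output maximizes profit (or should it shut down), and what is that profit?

Profit at each row (π = 112q − TC): q=0: -84; q=1: -32; q=2: 50; q=3: 142; q=4: 242; q=5: 337; q=6: 406; q=7: 449; q=8: 443.
Profit is maximized at q = 7. AVC there is 251/7 = £35.86 ≤ P, so producing beats shutting down (which would give -£84).

q = 7; profit = £449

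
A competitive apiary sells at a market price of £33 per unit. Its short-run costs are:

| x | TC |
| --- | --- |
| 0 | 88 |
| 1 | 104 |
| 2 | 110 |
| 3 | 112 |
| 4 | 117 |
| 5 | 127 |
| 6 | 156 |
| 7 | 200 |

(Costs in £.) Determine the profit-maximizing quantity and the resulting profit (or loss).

x = 6; profit = £42

Compute π = P·x − TC at each output: x=0: -88; x=1: -71; x=2: -44; x=3: -13; x=4: 15; x=5: 38; x=6: 42; x=7: 31.
Profit is maximized at x = 6. AVC there is 68/6 = £11.33 ≤ P, so producing beats shutting down (which would give -£88).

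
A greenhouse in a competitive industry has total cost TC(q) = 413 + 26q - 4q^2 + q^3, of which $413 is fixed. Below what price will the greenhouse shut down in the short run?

The shutdown price is the minimum of AVC. VC = 26q - 4q^2 + q^3, so AVC = 26 - 4q + q^2.
At the minimum of AVC, MC = AVC. MC = 26 - 8q + 3q^2; setting MC = AVC gives 2q^2 - 4q = 0, so q = 2. min AVC = 22.
The firm shuts down for any P below $22.

$22 per unit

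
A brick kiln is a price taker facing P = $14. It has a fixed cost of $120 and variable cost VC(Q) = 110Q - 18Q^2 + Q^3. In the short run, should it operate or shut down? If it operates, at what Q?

Variable cost is VC = 110Q - 18Q^2 + Q^3, so AVC = VC/Q = 110 - 18Q + Q^2 and MC = dTC/dQ = 110 - 36Q + 3Q^2.
AVC is minimized where dAVC/dQ = -18 + 2Q = 0, at Q = 9; min AVC = 110 - 18·9 + 9^2 = $29.
With P < min AVC ($14 < $29), every unit sold adds to the loss.
Best response: produce nothing and absorb the $120 fixed cost.

Shut down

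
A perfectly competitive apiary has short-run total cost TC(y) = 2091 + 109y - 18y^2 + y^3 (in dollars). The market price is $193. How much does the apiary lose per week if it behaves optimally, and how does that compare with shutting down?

Profit = -$131 at y = 14

AVC = 109 - 18y + y^2 has its minimum $28 at y = 9; price $193 clears that bar, so the firm operates.
MC = 109 - 36y + 3y^2. Setting P = MC and taking the root on the rising branch gives y* = 14.
TR = 193·14 = 2702. TC = 2091 + 742 = 2833. Profit = 2702 − 2833 = -$131.
By producing, the firm covers all variable cost plus $1960 of fixed cost; shutting down would lose the full $2091.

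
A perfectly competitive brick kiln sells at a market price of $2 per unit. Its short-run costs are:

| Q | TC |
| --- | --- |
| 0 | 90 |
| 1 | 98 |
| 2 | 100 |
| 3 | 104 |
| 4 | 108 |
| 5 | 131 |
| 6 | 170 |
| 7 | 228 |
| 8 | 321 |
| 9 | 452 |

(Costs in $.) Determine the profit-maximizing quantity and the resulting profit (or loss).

Q = 0 (shut down); profit = -$90

Tabulate TR − TC: Q=0: -90; Q=1: -96; Q=2: -96; Q=3: -98; Q=4: -100; Q=5: -121; Q=6: -158; Q=7: -214; Q=8: -305; Q=9: -434.
Profit is highest at Q = 0. Equivalently, the lowest AVC in the table is 18/4 ≈ $4.50 at Q = 4, and P = $2 falls below it — price never covers variable cost, so the firm shuts down and loses only its fixed cost.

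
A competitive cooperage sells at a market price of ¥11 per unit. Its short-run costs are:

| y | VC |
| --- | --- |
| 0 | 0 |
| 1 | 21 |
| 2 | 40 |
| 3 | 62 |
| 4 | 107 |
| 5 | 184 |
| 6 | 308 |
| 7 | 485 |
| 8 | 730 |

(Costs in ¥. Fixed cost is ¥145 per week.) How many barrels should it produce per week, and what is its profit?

Profit at each row (π = 11y − TC): y=0: -145; y=1: -155; y=2: -163; y=3: -174; y=4: -208; y=5: -274; y=6: -387; y=7: -553; y=8: -787.
Profit is highest at y = 0. Equivalently, the lowest AVC in the table is 40/2 ≈ ¥20 at y = 2, and P = ¥11 falls below it — price never covers variable cost, so the firm shuts down and loses only its fixed cost.

y = 0 (shut down); profit = -¥145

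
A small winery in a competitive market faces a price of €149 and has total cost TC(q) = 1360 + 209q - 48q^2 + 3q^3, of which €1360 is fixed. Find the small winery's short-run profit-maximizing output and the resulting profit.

Profit = -€160 at q = 10

AVC = 209 - 48q + 3q^2; min AVC = €17 at q = 8. Since P = €149 ≥ min AVC, the firm produces.
With MC = 209 - 96q + 9q^2, P = MC on the upward-sloping part at q* = 10.
TR = 149·10 = 1490. TC = 1360 + 290 = 1650. Profit = 1490 − 1650 = -€160.
That loss of €160 beats the €1360 the firm would lose by shutting down; producing recovers €1200 of fixed cost.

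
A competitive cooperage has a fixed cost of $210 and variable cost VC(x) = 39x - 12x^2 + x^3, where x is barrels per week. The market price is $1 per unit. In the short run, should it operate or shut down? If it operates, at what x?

Shut down

Strip out fixed cost: VC = 39x - 12x^2 + x^3. Then AVC = 39 - 12x + x^2 and MC = 39 - 24x + 3x^2.
AVC is minimized where dAVC/dx = -12 + 2x = 0, at x = 6; min AVC = 39 - 12·6 + 6^2 = $3.
With P < min AVC ($1 < $3), every unit sold adds to the loss.
Best response: produce nothing and absorb the $210 fixed cost.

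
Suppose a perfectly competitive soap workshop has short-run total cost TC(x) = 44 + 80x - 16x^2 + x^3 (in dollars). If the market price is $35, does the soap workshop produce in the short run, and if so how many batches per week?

Produce at x = 9

Strip out fixed cost: VC = 80x - 16x^2 + x^3. Then AVC = 80 - 16x + x^2 and MC = 80 - 32x + 3x^2.
AVC hits its minimum where MC = AVC, at x = 8, giving min AVC = 80 - 16·8 + 8^2 = $16.
P = $35 exceeds min AVC = $16, so the firm stays open.
Set P = MC: 35 = 80 - 32x + 3x^2 → 45 - 32x + 3x^2 = 0. The roots are x = 5/3 and x = 9; the profit-maximizing output is on the rising part of MC, so x* = 9.
Check: AVC at x = 9 is $17 ≤ P, so revenue covers variable cost.
Profit = P·x − TC = 35·9 − 197 = $118.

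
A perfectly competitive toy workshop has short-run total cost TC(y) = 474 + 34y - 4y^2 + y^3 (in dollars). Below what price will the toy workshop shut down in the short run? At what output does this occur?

The shutdown price is the minimum of AVC. VC = 34y - 4y^2 + y^3, so AVC = 34 - 4y + y^2.
dAVC/dy = -4 + 2y = 0 gives y = 2. min AVC = 34 - 4·2 + 2^2 = 30.
The firm shuts down for any P below $30.

$30 per unit, at y = 2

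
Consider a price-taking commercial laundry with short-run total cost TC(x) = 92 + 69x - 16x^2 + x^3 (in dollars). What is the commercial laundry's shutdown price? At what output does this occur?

$5 per unit, at x = 8

Short-run supply begins at min AVC. From VC = 69x - 16x^2 + x^3, AVC = 69 - 16x + x^2.
At the minimum of AVC, MC = AVC. MC = 69 - 32x + 3x^2; setting MC = AVC gives 2x^2 - 16x = 0, so x = 8. min AVC = 5.
For P < $5 the firm produces nothing.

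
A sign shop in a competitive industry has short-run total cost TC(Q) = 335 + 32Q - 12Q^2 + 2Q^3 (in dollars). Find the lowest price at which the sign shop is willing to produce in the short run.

The shutdown price is the minimum of AVC. VC = 32Q - 12Q^2 + 2Q^3, so AVC = 32 - 12Q + 2Q^2.
At the minimum of AVC, MC = AVC. MC = 32 - 24Q + 6Q^2; setting MC = AVC gives 4Q^2 - 12Q = 0, so Q = 3. min AVC = 14.
The firm shuts down for any P below $14.

$14 per unit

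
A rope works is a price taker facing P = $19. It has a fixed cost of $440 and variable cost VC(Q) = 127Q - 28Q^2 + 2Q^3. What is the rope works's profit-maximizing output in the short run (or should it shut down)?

Strip out fixed cost: VC = 127Q - 28Q^2 + 2Q^3. Then AVC = 127 - 28Q + 2Q^2 and MC = 127 - 56Q + 6Q^2.
The AVC parabola has its vertex at Q = 28/4 = 7, where AVC = 127 - 28·7 + 2·7^2 = $29.
With P < min AVC ($19 < $29), every unit sold adds to the loss.
The firm minimizes its loss by shutting down and losing only its fixed cost of $440.

Shut down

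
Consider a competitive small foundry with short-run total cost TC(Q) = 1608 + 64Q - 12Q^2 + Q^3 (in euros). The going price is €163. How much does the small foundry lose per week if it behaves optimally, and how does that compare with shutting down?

AVC = 64 - 12Q + Q^2; min AVC = €28 at Q = 6. Since P = €163 ≥ min AVC, the firm produces.
MC = 64 - 24Q + 3Q^2. Setting P = MC and taking the root on the rising branch gives Q* = 11.
TR = 163·11 = 1793. TC = 1608 + 583 = 2191. Profit = 1793 − 2191 = -€398.
By producing, the firm covers all variable cost plus €1210 of fixed cost; shutting down would lose the full €1608.

Profit = -€398 at Q = 11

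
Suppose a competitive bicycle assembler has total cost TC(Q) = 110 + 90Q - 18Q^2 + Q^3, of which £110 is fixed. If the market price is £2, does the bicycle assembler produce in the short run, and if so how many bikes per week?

Variable cost is VC = 90Q - 18Q^2 + Q^3, so AVC = VC/Q = 90 - 18Q + Q^2 and MC = dTC/dQ = 90 - 36Q + 3Q^2.
The AVC parabola has its vertex at Q = 18/2 = 9, where AVC = 90 - 18·9 + 9^2 = £9.
With P < min AVC (£2 < £9), every unit sold adds to the loss.
The firm minimizes its loss by shutting down and losing only its fixed cost of £110.

Shut down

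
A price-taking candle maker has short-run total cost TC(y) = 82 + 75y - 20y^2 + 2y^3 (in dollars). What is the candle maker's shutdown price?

$25 per unit

The shutdown price is the minimum of AVC. VC = 75y - 20y^2 + 2y^3, so AVC = 75 - 20y + 2y^2.
At the minimum of AVC, MC = AVC. MC = 75 - 40y + 6y^2; setting MC = AVC gives 4y^2 - 20y = 0, so y = 5. min AVC = 25.
For P < $25 the firm produces nothing.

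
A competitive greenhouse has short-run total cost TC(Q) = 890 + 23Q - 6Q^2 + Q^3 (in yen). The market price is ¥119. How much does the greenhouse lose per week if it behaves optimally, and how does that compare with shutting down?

Profit = -¥250 at Q = 8

AVC = 23 - 6Q + Q^2; min AVC = ¥14 at Q = 3. Since P = ¥119 ≥ min AVC, the firm produces.
With MC = 23 - 12Q + 3Q^2, P = MC on the upward-sloping part at Q* = 8.
TR = 119·8 = 952. TC = 890 + 312 = 1202. Profit = 952 − 1202 = -¥250.
That loss of ¥250 beats the ¥890 the firm would lose by shutting down; producing recovers ¥640 of fixed cost.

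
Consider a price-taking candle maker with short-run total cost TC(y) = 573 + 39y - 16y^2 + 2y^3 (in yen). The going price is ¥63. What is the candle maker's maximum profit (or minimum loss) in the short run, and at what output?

AVC = 39 - 16y + 2y^2; min AVC = ¥7 at y = 4. Since P = ¥63 ≥ min AVC, the firm produces.
With MC = 39 - 32y + 6y^2, P = MC on the upward-sloping part at y* = 6.
TR = 63·6 = 378. TC = 573 + 90 = 663. Profit = 378 − 663 = -¥285.
Shutting down would mean losing the fixed cost of ¥573, so operating at a loss of ¥285 is better by ¥288.

Profit = -¥285 at y = 6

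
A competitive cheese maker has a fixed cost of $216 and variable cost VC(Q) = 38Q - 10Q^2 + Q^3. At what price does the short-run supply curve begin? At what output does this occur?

Short-run supply begins at min AVC. From VC = 38Q - 10Q^2 + Q^3, AVC = 38 - 10Q + Q^2.
At the minimum of AVC, MC = AVC. MC = 38 - 20Q + 3Q^2; setting MC = AVC gives 2Q^2 - 10Q = 0, so Q = 5. min AVC = 13.
For P < $13 the firm produces nothing.

$13 per unit, at Q = 5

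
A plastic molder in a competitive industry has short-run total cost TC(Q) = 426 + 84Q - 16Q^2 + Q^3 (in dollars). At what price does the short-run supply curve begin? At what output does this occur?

$20 per unit, at Q = 8

The shutdown price is the minimum of AVC. VC = 84Q - 16Q^2 + Q^3, so AVC = 84 - 16Q + Q^2.
At the minimum of AVC, MC = AVC. MC = 84 - 32Q + 3Q^2; setting MC = AVC gives 2Q^2 - 16Q = 0, so Q = 8. min AVC = 20.
For P < $20 the firm produces nothing.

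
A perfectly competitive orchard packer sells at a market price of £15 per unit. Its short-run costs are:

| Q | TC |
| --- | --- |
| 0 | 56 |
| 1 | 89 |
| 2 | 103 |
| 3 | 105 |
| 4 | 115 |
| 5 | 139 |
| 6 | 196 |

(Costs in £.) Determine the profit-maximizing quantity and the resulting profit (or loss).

Tabulate TR − TC: Q=0: -56; Q=1: -74; Q=2: -73; Q=3: -60; Q=4: -55; Q=5: -64; Q=6: -106.
Profit is maximized at Q = 4. AVC there is 59/4 = £14.75 ≤ P, so producing beats shutting down (which would give -£56).

Q = 4; profit = -£55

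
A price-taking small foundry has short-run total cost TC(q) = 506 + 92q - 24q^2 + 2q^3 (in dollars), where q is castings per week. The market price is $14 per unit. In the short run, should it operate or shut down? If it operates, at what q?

From TC, MC = TC'(q) = 92 - 48q + 6q^2 and AVC = VC/q = 92 - 24q + 2q^2.
The AVC parabola has its vertex at q = 24/4 = 6, where AVC = 92 - 24·6 + 2·6^2 = $20.
Since P = $14 < min AVC = $20, price fails to cover variable cost at any output.
Best response: produce nothing and absorb the $506 fixed cost.

Shut down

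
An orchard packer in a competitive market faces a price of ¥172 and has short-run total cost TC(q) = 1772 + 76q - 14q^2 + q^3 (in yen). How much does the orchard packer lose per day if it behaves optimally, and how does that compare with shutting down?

Profit = -¥332 at q = 12

AVC = 76 - 14q + q^2 has its minimum ¥27 at q = 7; price ¥172 clears that bar, so the firm operates.
MC = 76 - 28q + 3q^2. Setting P = MC and taking the root on the rising branch gives q* = 12.
TR = 172·12 = 2064. TC = 1772 + 624 = 2396. Profit = 2064 − 2396 = -¥332.
By producing, the firm covers all variable cost plus ¥1440 of fixed cost; shutting down would lose the full ¥1772.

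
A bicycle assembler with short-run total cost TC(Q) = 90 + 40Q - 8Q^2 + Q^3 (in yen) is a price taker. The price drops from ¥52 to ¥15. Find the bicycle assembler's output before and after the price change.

MC = 40 - 16Q + 3Q^2; the shutdown threshold is min AVC = ¥24 (at Q = 4).
With P = ¥52 above the shutdown price, P = MC gives Q = 6.
At P = ¥15 < min AVC = ¥24, price no longer covers variable cost at any output, so the firm shuts down: Q = 0.

Output falls from 6 to 0 (the firm shuts down)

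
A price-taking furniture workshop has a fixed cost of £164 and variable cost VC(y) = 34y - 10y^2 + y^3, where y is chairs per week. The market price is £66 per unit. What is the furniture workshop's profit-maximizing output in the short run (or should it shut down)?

Produce at y = 8

From TC, MC = TC'(y) = 34 - 20y + 3y^2 and AVC = VC/y = 34 - 10y + y^2.
The AVC parabola has its vertex at y = 10/2 = 5, where AVC = 34 - 10·5 + 5^2 = £9.
Since P = £66 ≥ min AVC = £9, price covers variable cost and the firm should produce.
Solving P = MC: -32 - 20y + 3y^2 = 0 ⇒ y = -4/3 or 8. On the upward-sloping branch, y* = 8.
Check: AVC at y = 8 is £18 ≤ P, so revenue covers variable cost.
Profit = P·y − TC = 66·8 − 308 = £220.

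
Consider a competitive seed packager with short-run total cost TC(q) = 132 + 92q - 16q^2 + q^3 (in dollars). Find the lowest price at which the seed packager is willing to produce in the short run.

$28 per unit

The shutdown price is the minimum of AVC. VC = 92q - 16q^2 + q^3, so AVC = 92 - 16q + q^2.
At the minimum of AVC, MC = AVC. MC = 92 - 32q + 3q^2; setting MC = AVC gives 2q^2 - 16q = 0, so q = 8. min AVC = 28.
For P < $28 the firm produces nothing.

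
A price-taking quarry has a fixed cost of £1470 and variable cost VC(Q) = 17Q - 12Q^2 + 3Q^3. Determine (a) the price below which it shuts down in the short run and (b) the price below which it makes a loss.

Shutdown price = £5; break-even price = £290

Shutdown price = min AVC. AVC = 17 - 12Q + 3Q^2, with vertex at Q = 2 and minimum £5.
ATC = 1470/Q + 17 - 12Q + 3Q^2. Setting dATC/dQ = −1470/Q^2 − 12 + 6Q = 0 gives Q = 7 (since 6·7^3 − 12·7^2 = 1470).
min ATC = 1470/7 + 17 − 12·7 + 3·7^2 = £290. That is the break-even price.
For £5 ≤ P < £290 the firm produces at a loss; below £5 it shuts down.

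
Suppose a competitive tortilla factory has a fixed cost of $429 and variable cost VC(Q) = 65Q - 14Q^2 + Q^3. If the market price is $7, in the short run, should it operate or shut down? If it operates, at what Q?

Shut down

Strip out fixed cost: VC = 65Q - 14Q^2 + Q^3. Then AVC = 65 - 14Q + Q^2 and MC = 65 - 28Q + 3Q^2.
The AVC parabola has its vertex at Q = 14/2 = 7, where AVC = 65 - 14·7 + 7^2 = $16.
With P < min AVC ($7 < $16), every unit sold adds to the loss.
Shutting down limits the loss to fixed cost, $429.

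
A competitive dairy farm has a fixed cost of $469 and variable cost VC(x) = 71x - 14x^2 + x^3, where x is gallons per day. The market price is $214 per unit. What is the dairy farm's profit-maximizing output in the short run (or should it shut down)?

Produce at x = 13

From TC, MC = TC'(x) = 71 - 28x + 3x^2 and AVC = VC/x = 71 - 14x + x^2.
AVC is minimized where dAVC/dx = -14 + 2x = 0, at x = 7; min AVC = 71 - 14·7 + 7^2 = $22.
Because $214 ≥ $22, revenue can cover variable cost; the firm operates.
Set P = MC: 214 = 71 - 28x + 3x^2 → -143 - 28x + 3x^2 = 0. The roots are x = -11/3 and x = 13; the profit-maximizing output is on the rising part of MC, so x* = 13.
Check: AVC at x = 13 is $58 ≤ P, so revenue covers variable cost.
Profit = P·x − TC = 214·13 − 1223 = $1559.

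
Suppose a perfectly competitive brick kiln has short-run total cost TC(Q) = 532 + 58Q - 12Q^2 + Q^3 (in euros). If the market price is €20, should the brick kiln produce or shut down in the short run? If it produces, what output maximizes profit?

Shut down

Variable cost is VC = 58Q - 12Q^2 + Q^3, so AVC = VC/Q = 58 - 12Q + Q^2 and MC = dTC/dQ = 58 - 24Q + 3Q^2.
The AVC parabola has its vertex at Q = 12/2 = 6, where AVC = 58 - 12·6 + 6^2 = €22.
Since P = €20 < min AVC = €22, price fails to cover variable cost at any output.
Shutting down limits the loss to fixed cost, €532.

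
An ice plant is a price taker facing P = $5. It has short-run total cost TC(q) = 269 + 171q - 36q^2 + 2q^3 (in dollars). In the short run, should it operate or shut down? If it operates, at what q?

Shut down

Variable cost is VC = 171q - 36q^2 + 2q^3, so AVC = VC/q = 171 - 36q + 2q^2 and MC = dTC/dq = 171 - 72q + 6q^2.
AVC hits its minimum where MC = AVC, at q = 9, giving min AVC = 171 - 36·9 + 2·9^2 = $9.
P = $5 lies below min AVC = $9; no output level covers variable cost.
Shutting down limits the loss to fixed cost, $269.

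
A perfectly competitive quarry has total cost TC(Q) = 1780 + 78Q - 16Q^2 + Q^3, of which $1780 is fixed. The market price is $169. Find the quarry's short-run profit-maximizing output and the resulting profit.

Profit = -$90 at Q = 13

AVC = 78 - 16Q + Q^2 has its minimum $14 at Q = 8; price $169 clears that bar, so the firm operates.
MC = 78 - 32Q + 3Q^2. Setting P = MC and taking the root on the rising branch gives Q* = 13.
TR = 169·13 = 2197. TC = 1780 + 507 = 2287. Profit = 2197 − 2287 = -$90.
By producing, the firm covers all variable cost plus $1690 of fixed cost; shutting down would lose the full $1780.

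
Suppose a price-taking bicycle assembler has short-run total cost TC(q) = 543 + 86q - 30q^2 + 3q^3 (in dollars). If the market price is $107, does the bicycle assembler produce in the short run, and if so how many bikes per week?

Produce at q = 7

Strip out fixed cost: VC = 86q - 30q^2 + 3q^3. Then AVC = 86 - 30q + 3q^2 and MC = 86 - 60q + 9q^2.
AVC hits its minimum where MC = AVC, at q = 5, giving min AVC = 86 - 30·5 + 3·5^2 = $11.
P = $107 exceeds min AVC = $11, so the firm stays open.
P = MC gives -21 - 60q + 9q^2 = 0, with roots -1/3 and 7. Take the larger (rising MC): q* = 7.
Check: AVC at q = 7 is $23 ≤ P, so revenue covers variable cost.
Profit = P·q − TC = 107·7 − 704 = $45.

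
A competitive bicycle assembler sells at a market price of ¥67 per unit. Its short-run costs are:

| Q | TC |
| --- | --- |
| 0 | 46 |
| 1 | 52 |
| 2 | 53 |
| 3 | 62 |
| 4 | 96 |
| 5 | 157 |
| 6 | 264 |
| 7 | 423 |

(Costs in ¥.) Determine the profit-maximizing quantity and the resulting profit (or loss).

Q = 5; profit = ¥178

Tabulate TR − TC: Q=0: -46; Q=1: 15; Q=2: 81; Q=3: 139; Q=4: 172; Q=5: 178; Q=6: 138; Q=7: 46.
Profit is maximized at Q = 5. AVC there is 111/5 = ¥22.20 ≤ P, so producing beats shutting down (which would give -¥46).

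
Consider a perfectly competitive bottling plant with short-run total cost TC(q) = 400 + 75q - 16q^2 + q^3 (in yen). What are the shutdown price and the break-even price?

AVC = 75 - 16q + q^2; minimized at q = 8, giving min AVC = ¥11. That is the shutdown price.
ATC = 400/q + 75 - 16q + q^2. Setting dATC/dq = −400/q^2 − 16 + 2q = 0 gives q = 10 (since 2·10^3 − 16·10^2 = 400).
min ATC = 400/10 + 75 − 16·10 + 10^2 = ¥55. That is the break-even price.
For ¥11 ≤ P < ¥55 the firm produces at a loss; below ¥11 it shuts down.

Shutdown price = ¥11; break-even price = ¥55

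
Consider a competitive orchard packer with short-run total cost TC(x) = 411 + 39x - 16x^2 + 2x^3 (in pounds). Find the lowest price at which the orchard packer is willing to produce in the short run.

£7 per unit

Short-run supply begins at min AVC. From VC = 39x - 16x^2 + 2x^3, AVC = 39 - 16x + 2x^2.
dAVC/dx = -16 + 4x = 0 gives x = 4. min AVC = 39 - 16·4 + 2·4^2 = 7.
So the shutdown price is £7.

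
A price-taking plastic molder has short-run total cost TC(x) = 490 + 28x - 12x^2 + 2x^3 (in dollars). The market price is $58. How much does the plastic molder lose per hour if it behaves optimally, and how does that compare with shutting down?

AVC = 28 - 12x + 2x^2 has its minimum $10 at x = 3; price $58 clears that bar, so the firm operates.
With MC = 28 - 24x + 6x^2, P = MC on the upward-sloping part at x* = 5.
TR = 58·5 = 290. TC = 490 + 90 = 580. Profit = 290 − 580 = -$290.
By producing, the firm covers all variable cost plus $200 of fixed cost; shutting down would lose the full $490.

Profit = -$290 at x = 5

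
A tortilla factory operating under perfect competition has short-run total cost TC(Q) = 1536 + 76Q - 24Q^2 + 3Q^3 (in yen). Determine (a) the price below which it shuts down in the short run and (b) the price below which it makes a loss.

AVC = 76 - 24Q + 3Q^2; minimized at Q = 4, giving min AVC = ¥28. That is the shutdown price.
ATC = 1536/Q + 76 - 24Q + 3Q^2. Setting dATC/dQ = −1536/Q^2 − 24 + 6Q = 0 gives Q = 8 (since 6·8^3 − 24·8^2 = 1536).
min ATC = 1536/8 + 76 − 24·8 + 3·8^2 = ¥268. That is the break-even price.
Between these two prices the firm operates at a loss; above ¥268 it earns a profit.

Shutdown price = ¥28; break-even price = ¥268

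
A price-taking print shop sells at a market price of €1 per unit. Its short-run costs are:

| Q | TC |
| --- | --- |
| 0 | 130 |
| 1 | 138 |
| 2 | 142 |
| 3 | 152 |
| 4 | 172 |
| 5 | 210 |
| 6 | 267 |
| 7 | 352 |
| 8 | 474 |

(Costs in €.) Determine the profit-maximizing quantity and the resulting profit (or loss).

Tabulate TR − TC: Q=0: -130; Q=1: -137; Q=2: -140; Q=3: -149; Q=4: -168; Q=5: -205; Q=6: -261; Q=7: -345; Q=8: -466.
Profit is highest at Q = 0. Equivalently, the lowest AVC in the table is 12/2 ≈ €6 at Q = 2, and P = €1 falls below it — price never covers variable cost, so the firm shuts down and loses only its fixed cost.

Q = 0 (shut down); profit = -€130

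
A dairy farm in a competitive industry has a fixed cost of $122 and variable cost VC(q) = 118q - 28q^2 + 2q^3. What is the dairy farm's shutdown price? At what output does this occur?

Short-run supply begins at min AVC. From VC = 118q - 28q^2 + 2q^3, AVC = 118 - 28q + 2q^2.
At the minimum of AVC, MC = AVC. MC = 118 - 56q + 6q^2; setting MC = AVC gives 4q^2 - 28q = 0, so q = 7. min AVC = 20.
The firm shuts down for any P below $20.

$20 per unit, at q = 7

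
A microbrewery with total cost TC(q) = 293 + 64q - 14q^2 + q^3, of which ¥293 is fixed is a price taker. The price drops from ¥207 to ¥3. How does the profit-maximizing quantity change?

AVC = 64 - 14q + q^2, minimized at q = 7 where min AVC = ¥15. MC = 64 - 28q + 3q^2.
With P = ¥207 above the shutdown price, P = MC gives q = 13.
At P = ¥3 < min AVC = ¥15, price no longer covers variable cost at any output, so the firm shuts down: q = 0.

Output falls from 13 to 0 (the firm shuts down)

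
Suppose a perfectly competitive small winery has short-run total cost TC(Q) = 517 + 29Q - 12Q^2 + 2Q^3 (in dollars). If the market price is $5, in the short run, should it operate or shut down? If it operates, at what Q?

Shut down

Strip out fixed cost: VC = 29Q - 12Q^2 + 2Q^3. Then AVC = 29 - 12Q + 2Q^2 and MC = 29 - 24Q + 6Q^2.
AVC hits its minimum where MC = AVC, at Q = 3, giving min AVC = 29 - 12·3 + 2·3^2 = $11.
P = $5 lies below min AVC = $11; no output level covers variable cost.
Shutting down limits the loss to fixed cost, $517.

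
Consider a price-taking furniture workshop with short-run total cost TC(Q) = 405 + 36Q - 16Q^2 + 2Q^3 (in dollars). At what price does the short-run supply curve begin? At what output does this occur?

$4 per unit, at Q = 4

The firm shuts down when price falls below the minimum of average variable cost. AVC = VC/Q = 36 - 16Q + 2Q^2.
At the minimum of AVC, MC = AVC. MC = 36 - 32Q + 6Q^2; setting MC = AVC gives 4Q^2 - 16Q = 0, so Q = 4. min AVC = 4.
The firm shuts down for any P below $4.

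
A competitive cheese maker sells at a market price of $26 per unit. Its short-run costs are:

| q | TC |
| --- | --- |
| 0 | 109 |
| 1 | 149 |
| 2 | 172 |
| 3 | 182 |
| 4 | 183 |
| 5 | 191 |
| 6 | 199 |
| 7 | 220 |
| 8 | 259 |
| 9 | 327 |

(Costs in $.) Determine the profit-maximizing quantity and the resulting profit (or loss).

Profit at each row (π = 26q − TC): q=0: -109; q=1: -123; q=2: -120; q=3: -104; q=4: -79; q=5: -61; q=6: -43; q=7: -38; q=8: -51; q=9: -93.
Profit is maximized at q = 7. AVC there is 111/7 = $15.86 ≤ P, so producing beats shutting down (which would give -$109).

q = 7; profit = -$38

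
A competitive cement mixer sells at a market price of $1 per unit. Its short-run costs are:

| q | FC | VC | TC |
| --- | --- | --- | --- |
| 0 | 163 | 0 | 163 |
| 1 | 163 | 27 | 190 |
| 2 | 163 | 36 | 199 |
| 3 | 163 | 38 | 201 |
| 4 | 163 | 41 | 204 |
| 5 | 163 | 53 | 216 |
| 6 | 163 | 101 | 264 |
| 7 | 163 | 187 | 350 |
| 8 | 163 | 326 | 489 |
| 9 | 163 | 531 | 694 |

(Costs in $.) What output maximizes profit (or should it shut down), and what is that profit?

Compute π = P·q − TC at each output: q=0: -163; q=1: -189; q=2: -197; q=3: -198; q=4: -200; q=5: -211; q=6: -258; q=7: -343; q=8: -481; q=9: -685.
Profit is highest at q = 0. Equivalently, the lowest AVC in the table is 41/4 ≈ $10.25 at q = 4, and P = $1 falls below it — price never covers variable cost, so the firm shuts down and loses only its fixed cost.

q = 0 (shut down); profit = -$163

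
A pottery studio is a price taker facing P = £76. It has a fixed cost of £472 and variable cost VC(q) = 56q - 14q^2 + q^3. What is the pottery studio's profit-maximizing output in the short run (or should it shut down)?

Produce at q = 10

Strip out fixed cost: VC = 56q - 14q^2 + q^3. Then AVC = 56 - 14q + q^2 and MC = 56 - 28q + 3q^2.
AVC is minimized where dAVC/dq = -14 + 2q = 0, at q = 7; min AVC = 56 - 14·7 + 7^2 = £7.
P = £76 exceeds min AVC = £7, so the firm stays open.
Set P = MC: 76 = 56 - 28q + 3q^2 → -20 - 28q + 3q^2 = 0. The roots are q = -2/3 and q = 10; the profit-maximizing output is on the rising part of MC, so q* = 10.
Check: AVC at q = 10 is £16 ≤ P, so revenue covers variable cost.
Profit = P·q − TC = 76·10 − 632 = £128.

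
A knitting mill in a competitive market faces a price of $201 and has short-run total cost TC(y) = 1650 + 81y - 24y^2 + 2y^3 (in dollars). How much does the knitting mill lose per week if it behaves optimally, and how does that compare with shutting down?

Profit = -$50 at y = 10

AVC = 81 - 24y + 2y^2; min AVC = $9 at y = 6. Since P = $201 ≥ min AVC, the firm produces.
With MC = 81 - 48y + 6y^2, P = MC on the upward-sloping part at y* = 10.
TR = 201·10 = 2010. TC = 1650 + 410 = 2060. Profit = 2010 − 2060 = -$50.
Shutting down would mean losing the fixed cost of $1650, so operating at a loss of $50 is better by $1600.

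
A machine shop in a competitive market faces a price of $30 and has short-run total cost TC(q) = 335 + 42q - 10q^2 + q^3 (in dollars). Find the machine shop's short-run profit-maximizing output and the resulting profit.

Profit = -$263 at q = 6

AVC = 42 - 10q + q^2; min AVC = $17 at q = 5. Since P = $30 ≥ min AVC, the firm produces.
MC = 42 - 20q + 3q^2. Setting P = MC and taking the root on the rising branch gives q* = 6.
TR = 30·6 = 180. TC = 335 + 108 = 443. Profit = 180 − 443 = -$263.
By producing, the firm covers all variable cost plus $72 of fixed cost; shutting down would lose the full $335.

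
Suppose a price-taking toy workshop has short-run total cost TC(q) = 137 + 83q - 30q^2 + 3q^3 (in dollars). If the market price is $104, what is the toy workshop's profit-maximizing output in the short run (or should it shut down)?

Strip out fixed cost: VC = 83q - 30q^2 + 3q^3. Then AVC = 83 - 30q + 3q^2 and MC = 83 - 60q + 9q^2.
AVC hits its minimum where MC = AVC, at q = 5, giving min AVC = 83 - 30·5 + 3·5^2 = $8.
P = $104 exceeds min AVC = $8, so the firm stays open.
P = MC gives -21 - 60q + 9q^2 = 0, with roots -1/3 and 7. Take the larger (rising MC): q* = 7.
Check: AVC at q = 7 is $20 ≤ P, so revenue covers variable cost.
Profit = P·q − TC = 104·7 − 277 = $451.

Produce at q = 7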